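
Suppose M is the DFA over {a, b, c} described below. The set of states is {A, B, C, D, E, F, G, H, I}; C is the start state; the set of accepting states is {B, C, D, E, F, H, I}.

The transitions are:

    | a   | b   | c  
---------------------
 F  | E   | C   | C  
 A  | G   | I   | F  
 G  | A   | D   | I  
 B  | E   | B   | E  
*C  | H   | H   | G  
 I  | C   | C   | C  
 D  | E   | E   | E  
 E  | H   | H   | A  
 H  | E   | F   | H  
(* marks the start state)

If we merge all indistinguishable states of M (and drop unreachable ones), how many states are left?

Reachable states from the start: {A,C,D,E,F,G,H,I}. Unreachable: {B} — drop them.
Start with accepting vs non-accepting: {C,D,E,F,H,I} | {A,G}.
Split {C,D,E,F,H,I} by δ(·,c) → {D,F,H,I} and {C,E}.
Split {D,F,H,I} by δ(·,b) → {D,F,I} and {H}.
No further refinement is possible. Final partition (4 blocks): {D,F,I} | {A,G} | {C,E} | {H}.

4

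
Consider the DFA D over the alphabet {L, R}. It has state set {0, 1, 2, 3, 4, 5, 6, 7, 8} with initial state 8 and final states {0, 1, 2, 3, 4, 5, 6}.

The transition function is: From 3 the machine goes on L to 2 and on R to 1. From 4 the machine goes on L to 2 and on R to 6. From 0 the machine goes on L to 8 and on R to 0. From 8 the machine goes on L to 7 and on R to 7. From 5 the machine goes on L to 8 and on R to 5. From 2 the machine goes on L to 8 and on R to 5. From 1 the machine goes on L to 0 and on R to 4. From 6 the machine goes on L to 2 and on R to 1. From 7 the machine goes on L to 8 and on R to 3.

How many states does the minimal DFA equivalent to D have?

4

All states are reachable from the start state.
Start with accepting vs non-accepting: {0,1,2,3,4,5,6} | {7,8}.
On input L, block {0,1,2,3,4,5,6} splits into {1,3,4,6} and {0,2,5}.
Refine {7,8} on symbol R: members go to different blocks, giving {7} and {8}.
The partition is now stable with 4 blocks: {1,3,4,6} | {7} | {0,2,5} | {8}.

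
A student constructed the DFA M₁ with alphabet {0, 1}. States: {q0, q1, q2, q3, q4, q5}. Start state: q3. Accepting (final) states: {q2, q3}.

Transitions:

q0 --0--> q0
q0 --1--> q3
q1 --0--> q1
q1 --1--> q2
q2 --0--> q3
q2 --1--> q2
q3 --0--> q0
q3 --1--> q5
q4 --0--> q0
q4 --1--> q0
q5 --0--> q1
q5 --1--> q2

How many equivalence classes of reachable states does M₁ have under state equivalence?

States {q4} cannot be reached from the start state, so discard them.
Start with accepting vs non-accepting: {q2,q3} | {q0,q1,q5}.
Split {q2,q3} by δ(·,0) → {q2} and {q3}.
Split {q0,q1,q5} by δ(·,1) → {q1,q5} and {q0}.
No further refinement is possible. Final partition (4 blocks): {q2} | {q1,q5} | {q3} | {q0}.

4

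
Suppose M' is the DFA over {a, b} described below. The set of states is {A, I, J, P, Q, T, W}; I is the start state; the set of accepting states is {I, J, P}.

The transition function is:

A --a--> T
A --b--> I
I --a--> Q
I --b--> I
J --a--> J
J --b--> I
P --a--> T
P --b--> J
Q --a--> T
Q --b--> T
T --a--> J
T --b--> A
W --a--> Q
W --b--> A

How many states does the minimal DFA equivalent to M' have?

Reachable states from the start: {A,I,J,Q,T}. Unreachable: {P,W} — drop them.
P0 = {I,J} | {A,Q,T}.
Refine {I,J} on symbol a: members go to different blocks, giving {J} and {I}.
On input a, block {A,Q,T} splits into {A,Q} and {T}.
Split {A,Q} by δ(·,b) → {A} and {Q}.
No further refinement is possible. Final partition (5 blocks): {J} | {A} | {I} | {T} | {Q}.

5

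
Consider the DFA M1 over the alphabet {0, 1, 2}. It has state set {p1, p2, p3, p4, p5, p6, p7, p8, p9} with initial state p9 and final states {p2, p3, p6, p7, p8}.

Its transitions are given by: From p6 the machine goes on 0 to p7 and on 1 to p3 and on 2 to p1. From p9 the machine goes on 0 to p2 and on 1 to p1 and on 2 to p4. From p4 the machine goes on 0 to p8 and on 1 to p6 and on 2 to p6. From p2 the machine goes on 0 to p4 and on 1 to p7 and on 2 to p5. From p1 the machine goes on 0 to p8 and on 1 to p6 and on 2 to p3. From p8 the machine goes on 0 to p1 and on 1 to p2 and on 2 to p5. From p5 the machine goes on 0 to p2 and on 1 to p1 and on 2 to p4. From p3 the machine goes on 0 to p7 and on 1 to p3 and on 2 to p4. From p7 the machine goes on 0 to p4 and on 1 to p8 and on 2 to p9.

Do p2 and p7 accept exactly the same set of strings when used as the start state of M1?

Yes

All states are reachable from the start state.
Initial partition by acceptance: {p2,p3,p6,p7,p8} | {p1,p4,p5,p9}.
Refine {p2,p3,p6,p7,p8} on symbol 0: members go to different blocks, giving {p2,p7,p8} and {p3,p6}.
Split {p1,p4,p5,p9} by δ(·,1) → {p1,p4} and {p5,p9}.
The partition is now stable with 4 blocks: {p2,p7,p8} | {p1,p4} | {p3,p6} | {p5,p9}.
p2 and p7 lie in the same block of the stable partition, so they are equivalent — no string distinguishes them.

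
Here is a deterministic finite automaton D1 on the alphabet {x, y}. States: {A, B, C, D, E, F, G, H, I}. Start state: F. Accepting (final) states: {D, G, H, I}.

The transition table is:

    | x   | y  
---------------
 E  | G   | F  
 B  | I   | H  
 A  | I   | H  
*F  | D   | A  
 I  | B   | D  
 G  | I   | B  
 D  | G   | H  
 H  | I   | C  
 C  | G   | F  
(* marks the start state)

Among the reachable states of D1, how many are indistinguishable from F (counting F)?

1

First remove the unreachable states {E}; 8 states remain.
P0 = {D,G,H,I} | {A,B,C,F}.
Refine {D,G,H,I} on symbol x: members go to different blocks, giving {D,G,H} and {I}.
On input x, block {D,G,H} splits into {G,H} and {D}.
On input x, block {A,B,C,F} splits into {A,B} and {C} and {F}.
On input y, block {G,H} splits into {G} and {H}.
No further refinement is possible. Final partition (7 blocks): {G} | {A,B} | {I} | {D} | {C} | {F} | {H}.
The equivalence class containing F is {F}, of size 1.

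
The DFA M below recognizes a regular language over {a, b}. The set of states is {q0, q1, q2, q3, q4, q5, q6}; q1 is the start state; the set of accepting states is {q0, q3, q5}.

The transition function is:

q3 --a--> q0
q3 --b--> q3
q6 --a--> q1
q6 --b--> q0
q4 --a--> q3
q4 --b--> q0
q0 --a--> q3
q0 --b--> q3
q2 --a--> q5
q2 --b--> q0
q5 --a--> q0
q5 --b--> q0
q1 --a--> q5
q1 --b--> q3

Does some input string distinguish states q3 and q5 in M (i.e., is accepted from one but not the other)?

States {q2,q4,q6} cannot be reached from the start state, so discard them.
P0 = {q0,q3,q5} | {q1}.
No further refinement is possible. Final partition (2 blocks): {q0,q3,q5} | {q1}.
q3 and q5 lie in the same block of the stable partition, so they are equivalent — no string distinguishes them.

No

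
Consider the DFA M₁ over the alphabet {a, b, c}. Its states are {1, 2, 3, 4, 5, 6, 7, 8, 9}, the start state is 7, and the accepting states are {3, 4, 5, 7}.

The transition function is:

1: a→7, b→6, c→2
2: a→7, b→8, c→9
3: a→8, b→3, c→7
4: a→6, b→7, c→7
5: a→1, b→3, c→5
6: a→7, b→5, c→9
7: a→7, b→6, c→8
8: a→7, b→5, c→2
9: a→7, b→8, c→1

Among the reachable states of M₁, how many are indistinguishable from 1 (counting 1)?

3

Reachable states from the start: {1,2,3,5,6,7,8,9}. Unreachable: {4} — drop them.
Initial partition by acceptance: {3,5,7} | {1,2,6,8,9}.
Refine {3,5,7} on symbol a: members go to different blocks, giving {3,5} and {7}.
Refine {3,5} on symbol c: members go to different blocks, giving {3} and {5}.
Split {1,2,6,8,9} by δ(·,b) → {1,2,9} and {6,8}.
No further refinement is possible. Final partition (5 blocks): {3} | {1,2,9} | {7} | {5} | {6,8}.
The equivalence class containing 1 is {1,2,9}, of size 3.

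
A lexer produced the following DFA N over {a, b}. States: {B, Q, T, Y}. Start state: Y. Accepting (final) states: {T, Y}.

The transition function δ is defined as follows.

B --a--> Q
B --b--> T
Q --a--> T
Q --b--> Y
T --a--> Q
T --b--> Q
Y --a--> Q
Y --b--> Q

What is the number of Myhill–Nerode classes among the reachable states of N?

2

States {B} cannot be reached from the start state, so discard them.
P0 = {T,Y} | {Q}.
Stable partition: {T,Y} | {Q} — 2 equivalence classes.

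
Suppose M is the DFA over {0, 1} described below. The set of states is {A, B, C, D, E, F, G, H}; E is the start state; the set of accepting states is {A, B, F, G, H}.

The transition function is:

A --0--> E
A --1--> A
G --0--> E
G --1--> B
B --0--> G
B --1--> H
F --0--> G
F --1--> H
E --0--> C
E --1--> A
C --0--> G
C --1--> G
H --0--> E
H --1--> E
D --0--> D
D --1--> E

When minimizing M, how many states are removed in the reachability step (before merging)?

2

Starting at E and following transitions, the reachable set is {A, B, C, E, G, H}. That leaves D, F unreachable — 2 in total.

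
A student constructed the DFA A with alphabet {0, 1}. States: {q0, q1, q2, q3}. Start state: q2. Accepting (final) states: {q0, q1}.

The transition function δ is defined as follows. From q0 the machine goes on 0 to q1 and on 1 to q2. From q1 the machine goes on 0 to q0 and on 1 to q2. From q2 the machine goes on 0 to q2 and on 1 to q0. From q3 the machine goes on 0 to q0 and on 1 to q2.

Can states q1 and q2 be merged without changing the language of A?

No

States {q3} cannot be reached from the start state, so discard them.
Initial partition by acceptance: {q0,q1} | {q2}.
No further refinement is possible. Final partition (2 blocks): {q0,q1} | {q2}.
q1 and q2 end up in different blocks, so they are distinguishable. For instance, the string 'ε' is accepted from only q1.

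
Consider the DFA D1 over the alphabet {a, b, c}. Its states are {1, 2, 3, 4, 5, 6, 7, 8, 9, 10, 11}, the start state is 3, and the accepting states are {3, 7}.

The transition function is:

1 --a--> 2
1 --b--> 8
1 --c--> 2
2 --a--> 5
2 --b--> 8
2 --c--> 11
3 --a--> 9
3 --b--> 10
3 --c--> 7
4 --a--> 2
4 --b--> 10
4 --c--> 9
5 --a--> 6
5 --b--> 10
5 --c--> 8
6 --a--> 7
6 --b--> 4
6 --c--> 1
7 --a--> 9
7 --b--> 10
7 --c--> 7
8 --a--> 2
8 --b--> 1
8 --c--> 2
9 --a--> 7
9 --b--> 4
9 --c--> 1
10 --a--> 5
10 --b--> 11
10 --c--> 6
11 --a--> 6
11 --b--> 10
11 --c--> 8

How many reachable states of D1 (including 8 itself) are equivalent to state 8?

2

Initial partition by acceptance: {3,7} | {1,2,4,5,6,8,9,10,11}.
Refine {1,2,4,5,6,8,9,10,11} on symbol a: members go to different blocks, giving {1,2,4,5,8,10,11} and {6,9}.
Split {1,2,4,5,8,10,11} by δ(·,a) → {1,2,4,8,10} and {5,11}.
Refine {1,2,4,8,10} on symbol a: members go to different blocks, giving {1,4,8} and {2,10}.
Split {1,4,8} by δ(·,b) → {1,8} and {4}.
On input b, block {2,10} splits into {2} and {10}.
No further refinement is possible. Final partition (7 blocks): {3,7} | {1,8} | {6,9} | {5,11} | {2} | {4} | {10}.
The equivalence class containing 8 is {1,8}, of size 2.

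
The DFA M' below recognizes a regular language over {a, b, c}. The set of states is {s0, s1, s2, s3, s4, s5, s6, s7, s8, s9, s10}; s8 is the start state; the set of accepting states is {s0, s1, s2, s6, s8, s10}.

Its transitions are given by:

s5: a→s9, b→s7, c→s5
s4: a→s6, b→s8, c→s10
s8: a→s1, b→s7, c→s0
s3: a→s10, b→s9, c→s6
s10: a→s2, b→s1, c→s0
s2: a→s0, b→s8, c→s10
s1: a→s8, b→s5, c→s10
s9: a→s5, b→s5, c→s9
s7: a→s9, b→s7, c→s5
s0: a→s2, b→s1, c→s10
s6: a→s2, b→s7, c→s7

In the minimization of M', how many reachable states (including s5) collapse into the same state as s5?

3

States {s3,s4,s6} cannot be reached from the start state, so discard them.
Start with accepting vs non-accepting: {s0,s1,s2,s8,s10} | {s5,s7,s9}.
Refine {s0,s1,s2,s8,s10} on symbol b: members go to different blocks, giving {s0,s2,s10} and {s1,s8}.
The partition is now stable with 3 blocks: {s0,s2,s10} | {s5,s7,s9} | {s1,s8}.
The equivalence class containing s5 is {s5,s7,s9}, of size 3.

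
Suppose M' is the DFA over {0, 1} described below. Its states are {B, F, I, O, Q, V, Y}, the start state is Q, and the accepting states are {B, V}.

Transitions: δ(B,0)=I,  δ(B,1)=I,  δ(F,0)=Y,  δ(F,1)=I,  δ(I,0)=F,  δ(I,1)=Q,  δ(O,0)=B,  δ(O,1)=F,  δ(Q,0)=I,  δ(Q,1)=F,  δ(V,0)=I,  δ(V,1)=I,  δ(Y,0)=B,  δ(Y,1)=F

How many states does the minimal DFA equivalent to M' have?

5

States {O,V} cannot be reached from the start state, so discard them.
Initial partition by acceptance: {B} | {F,I,Q,Y}.
Split {F,I,Q,Y} by δ(·,0) → {F,I,Q} and {Y}.
On input 0, block {F,I,Q} splits into {I,Q} and {F}.
Split {I,Q} by δ(·,0) → {Q} and {I}.
Stable partition: {B} | {Q} | {Y} | {F} | {I} — 5 equivalence classes.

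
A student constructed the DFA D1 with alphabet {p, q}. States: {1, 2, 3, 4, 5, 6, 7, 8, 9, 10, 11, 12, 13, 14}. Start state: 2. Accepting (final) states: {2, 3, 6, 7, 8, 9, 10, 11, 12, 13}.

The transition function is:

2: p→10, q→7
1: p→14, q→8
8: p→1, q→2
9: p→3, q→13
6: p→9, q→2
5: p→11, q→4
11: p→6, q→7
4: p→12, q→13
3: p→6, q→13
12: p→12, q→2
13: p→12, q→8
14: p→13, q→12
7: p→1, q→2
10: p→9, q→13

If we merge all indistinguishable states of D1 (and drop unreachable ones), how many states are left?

5

Reachable states from the start: {1,2,3,6,7,8,9,10,12,13,14}. Unreachable: {4,5,11} — drop them.
P0 = {2,3,6,7,8,9,10,12,13} | {1,14}.
Split {2,3,6,7,8,9,10,12,13} by δ(·,p) → {2,3,6,9,10,12,13} and {7,8}.
Refine {2,3,6,9,10,12,13} on symbol q: members go to different blocks, giving {3,6,9,10,12} and {2,13}.
Refine {1,14} on symbol p: members go to different blocks, giving {1} and {14}.
Stable partition: {3,6,9,10,12} | {1} | {7,8} | {2,13} | {14} — 5 equivalence classes.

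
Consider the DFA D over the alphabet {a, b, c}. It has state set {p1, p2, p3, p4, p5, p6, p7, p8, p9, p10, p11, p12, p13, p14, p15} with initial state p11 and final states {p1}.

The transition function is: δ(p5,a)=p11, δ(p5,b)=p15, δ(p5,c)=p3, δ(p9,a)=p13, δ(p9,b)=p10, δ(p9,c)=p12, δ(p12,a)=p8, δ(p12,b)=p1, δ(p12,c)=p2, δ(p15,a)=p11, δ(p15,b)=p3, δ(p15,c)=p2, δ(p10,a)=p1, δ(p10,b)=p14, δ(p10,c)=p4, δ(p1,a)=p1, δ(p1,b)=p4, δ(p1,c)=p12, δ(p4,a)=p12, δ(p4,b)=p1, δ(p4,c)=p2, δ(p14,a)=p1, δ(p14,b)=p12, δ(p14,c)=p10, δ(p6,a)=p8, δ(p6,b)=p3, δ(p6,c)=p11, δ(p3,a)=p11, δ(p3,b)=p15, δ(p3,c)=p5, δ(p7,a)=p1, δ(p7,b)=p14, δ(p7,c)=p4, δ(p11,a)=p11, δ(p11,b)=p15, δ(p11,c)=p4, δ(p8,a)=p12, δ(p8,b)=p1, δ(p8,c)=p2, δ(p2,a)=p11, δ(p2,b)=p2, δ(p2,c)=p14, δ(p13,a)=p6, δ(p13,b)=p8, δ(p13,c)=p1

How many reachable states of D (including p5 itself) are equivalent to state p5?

States {p6,p7,p9,p13} cannot be reached from the start state, so discard them.
Start with accepting vs non-accepting: {p1} | {p2,p3,p4,p5,p8,p10,p11,p12,p14,p15}.
Refine {p2,p3,p4,p5,p8,p10,p11,p12,p14,p15} on symbol a: members go to different blocks, giving {p2,p3,p4,p5,p8,p11,p12,p15} and {p10,p14}.
Refine {p2,p3,p4,p5,p8,p11,p12,p15} on symbol b: members go to different blocks, giving {p2,p3,p5,p11,p15} and {p4,p8,p12}.
On input c, block {p2,p3,p5,p11,p15} splits into {p3,p5,p15} and {p2} and {p11}.
On input c, block {p3,p5,p15} splits into {p3,p5} and {p15}.
Split {p10,p14} by δ(·,b) → {p10} and {p14}.
The partition is now stable with 8 blocks: {p1} | {p3,p5} | {p10} | {p4,p8,p12} | {p2} | {p11} | {p15} | {p14}.
State p5 belongs to the block {p3,p5}, which has 2 states.

2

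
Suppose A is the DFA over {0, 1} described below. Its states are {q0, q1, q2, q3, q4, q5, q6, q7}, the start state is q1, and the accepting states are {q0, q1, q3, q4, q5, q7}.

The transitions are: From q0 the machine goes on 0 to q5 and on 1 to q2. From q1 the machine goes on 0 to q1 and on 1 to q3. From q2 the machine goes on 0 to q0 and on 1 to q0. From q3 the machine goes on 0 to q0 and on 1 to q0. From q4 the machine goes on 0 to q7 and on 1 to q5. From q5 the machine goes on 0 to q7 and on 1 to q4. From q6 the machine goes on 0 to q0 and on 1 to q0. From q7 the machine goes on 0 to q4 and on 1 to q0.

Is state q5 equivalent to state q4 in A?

Reachable states from the start: {q0,q1,q2,q3,q4,q5,q7}. Unreachable: {q6} — drop them.
P0 = {q0,q1,q3,q4,q5,q7} | {q2}.
On input 1, block {q0,q1,q3,q4,q5,q7} splits into {q1,q3,q4,q5,q7} and {q0}.
Split {q1,q3,q4,q5,q7} by δ(·,0) → {q1,q4,q5,q7} and {q3}.
Refine {q1,q4,q5,q7} on symbol 1: members go to different blocks, giving {q4,q5} and {q1} and {q7}.
The partition is now stable with 6 blocks: {q4,q5} | {q2} | {q0} | {q3} | {q1} | {q7}.
q5 and q4 lie in the same block of the stable partition, so they are equivalent — no string distinguishes them.

Yes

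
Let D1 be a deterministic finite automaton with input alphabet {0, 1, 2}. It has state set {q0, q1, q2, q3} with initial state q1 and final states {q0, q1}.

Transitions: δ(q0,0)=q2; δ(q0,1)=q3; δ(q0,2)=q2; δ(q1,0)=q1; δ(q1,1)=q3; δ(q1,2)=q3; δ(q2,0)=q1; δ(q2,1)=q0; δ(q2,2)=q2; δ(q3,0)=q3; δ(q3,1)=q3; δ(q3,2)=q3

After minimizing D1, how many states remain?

Reachable states from the start: {q1,q3}. Unreachable: {q0,q2} — drop them.
Initial partition by acceptance: {q1} | {q3}.
No further refinement is possible. Final partition (2 blocks): {q1} | {q3}.

2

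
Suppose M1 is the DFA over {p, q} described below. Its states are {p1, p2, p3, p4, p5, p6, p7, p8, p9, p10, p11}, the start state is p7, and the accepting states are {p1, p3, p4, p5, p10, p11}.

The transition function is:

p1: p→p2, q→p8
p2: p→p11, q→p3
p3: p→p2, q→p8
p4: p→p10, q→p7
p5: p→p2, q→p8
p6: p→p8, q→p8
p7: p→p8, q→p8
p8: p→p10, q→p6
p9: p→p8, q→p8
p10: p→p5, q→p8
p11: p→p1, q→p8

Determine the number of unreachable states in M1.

Starting at p7 and following transitions, the reachable set is {p1, p2, p3, p5, p6, p7, p8, p10, p11}. That leaves p4, p9 unreachable — 2 in total.

2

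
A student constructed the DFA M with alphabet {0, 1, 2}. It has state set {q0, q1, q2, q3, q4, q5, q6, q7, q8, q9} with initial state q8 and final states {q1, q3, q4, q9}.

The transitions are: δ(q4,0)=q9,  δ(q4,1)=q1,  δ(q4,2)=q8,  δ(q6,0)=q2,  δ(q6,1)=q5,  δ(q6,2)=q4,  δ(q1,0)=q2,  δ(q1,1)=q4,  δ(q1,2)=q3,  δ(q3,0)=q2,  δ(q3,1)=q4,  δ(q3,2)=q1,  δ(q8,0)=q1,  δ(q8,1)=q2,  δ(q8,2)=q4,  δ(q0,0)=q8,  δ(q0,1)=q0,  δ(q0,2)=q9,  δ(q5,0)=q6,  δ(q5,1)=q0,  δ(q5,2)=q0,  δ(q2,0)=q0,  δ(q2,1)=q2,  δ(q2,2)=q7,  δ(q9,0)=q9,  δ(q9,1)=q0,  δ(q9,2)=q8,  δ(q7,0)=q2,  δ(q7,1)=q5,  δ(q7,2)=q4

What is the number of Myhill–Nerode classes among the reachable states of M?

8

Every state is reachable, so we keep all 10.
P0 = {q1,q3,q4,q9} | {q0,q2,q5,q6,q7,q8}.
Split {q1,q3,q4,q9} by δ(·,0) → {q1,q3} and {q4,q9}.
Split {q0,q2,q5,q6,q7,q8} by δ(·,0) → {q0,q2,q5,q6,q7} and {q8}.
Split {q0,q2,q5,q6,q7} by δ(·,0) → {q2,q5,q6,q7} and {q0}.
Refine {q2,q5,q6,q7} on symbol 0: members go to different blocks, giving {q5,q6,q7} and {q2}.
On input 0, block {q5,q6,q7} splits into {q6,q7} and {q5}.
On input 1, block {q4,q9} splits into {q4} and {q9}.
The partition is now stable with 8 blocks: {q1,q3} | {q6,q7} | {q4} | {q8} | {q0} | {q2} | {q5} | {q9}.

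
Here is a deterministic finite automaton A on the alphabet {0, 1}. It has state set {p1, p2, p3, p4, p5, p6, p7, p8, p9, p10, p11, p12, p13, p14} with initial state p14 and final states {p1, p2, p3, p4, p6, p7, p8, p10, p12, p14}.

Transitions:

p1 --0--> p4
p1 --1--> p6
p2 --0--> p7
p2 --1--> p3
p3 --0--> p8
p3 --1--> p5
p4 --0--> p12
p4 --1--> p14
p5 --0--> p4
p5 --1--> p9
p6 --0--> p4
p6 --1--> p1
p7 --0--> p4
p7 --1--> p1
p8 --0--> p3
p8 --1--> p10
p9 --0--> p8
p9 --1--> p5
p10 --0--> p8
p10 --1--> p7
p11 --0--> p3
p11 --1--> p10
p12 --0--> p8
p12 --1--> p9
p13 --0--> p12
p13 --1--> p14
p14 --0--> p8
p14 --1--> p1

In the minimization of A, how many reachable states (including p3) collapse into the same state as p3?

2

States {p2,p11,p13} cannot be reached from the start state, so discard them.
P0 = {p1,p3,p4,p6,p7,p8,p10,p12,p14} | {p5,p9}.
Refine {p1,p3,p4,p6,p7,p8,p10,p12,p14} on symbol 1: members go to different blocks, giving {p1,p4,p6,p7,p8,p10,p14} and {p3,p12}.
Split {p1,p4,p6,p7,p8,p10,p14} by δ(·,0) → {p1,p6,p7,p10,p14} and {p4,p8}.
No further refinement is possible. Final partition (4 blocks): {p1,p6,p7,p10,p14} | {p5,p9} | {p3,p12} | {p4,p8}.
The equivalence class containing p3 is {p3,p12}, of size 2.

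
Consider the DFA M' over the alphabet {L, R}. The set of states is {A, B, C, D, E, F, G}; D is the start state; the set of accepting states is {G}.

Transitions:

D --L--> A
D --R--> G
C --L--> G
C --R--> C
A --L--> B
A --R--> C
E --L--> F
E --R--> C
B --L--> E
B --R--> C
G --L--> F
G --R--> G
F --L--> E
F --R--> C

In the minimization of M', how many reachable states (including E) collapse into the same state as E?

Initial partition by acceptance: {G} | {A,B,C,D,E,F}.
Split {A,B,C,D,E,F} by δ(·,L) → {A,B,D,E,F} and {C}.
On input R, block {A,B,D,E,F} splits into {A,B,E,F} and {D}.
Stable partition: {G} | {A,B,E,F} | {C} | {D} — 4 equivalence classes.
The equivalence class containing E is {A,B,E,F}, of size 4.

4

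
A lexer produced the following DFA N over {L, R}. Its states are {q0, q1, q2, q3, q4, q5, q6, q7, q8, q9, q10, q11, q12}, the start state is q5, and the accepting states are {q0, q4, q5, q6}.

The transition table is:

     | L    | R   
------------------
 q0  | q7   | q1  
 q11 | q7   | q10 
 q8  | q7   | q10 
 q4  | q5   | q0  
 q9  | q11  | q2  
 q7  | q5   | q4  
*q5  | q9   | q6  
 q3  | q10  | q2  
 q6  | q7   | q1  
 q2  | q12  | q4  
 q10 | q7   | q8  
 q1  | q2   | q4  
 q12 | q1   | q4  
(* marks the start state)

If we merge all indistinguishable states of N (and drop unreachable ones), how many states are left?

States {q3} cannot be reached from the start state, so discard them.
P0 = {q0,q4,q5,q6} | {q1,q2,q7,q8,q9,q10,q11,q12}.
Refine {q0,q4,q5,q6} on symbol L: members go to different blocks, giving {q0,q5,q6} and {q4}.
Refine {q0,q5,q6} on symbol R: members go to different blocks, giving {q0,q6} and {q5}.
Refine {q1,q2,q7,q8,q9,q10,q11,q12} on symbol L: members go to different blocks, giving {q1,q2,q8,q9,q10,q11,q12} and {q7}.
On input L, block {q1,q2,q8,q9,q10,q11,q12} splits into {q1,q2,q9,q12} and {q8,q10,q11}.
Split {q1,q2,q9,q12} by δ(·,L) → {q1,q2,q12} and {q9}.
Stable partition: {q0,q6} | {q1,q2,q12} | {q4} | {q5} | {q7} | {q8,q10,q11} | {q9} — 7 equivalence classes.

7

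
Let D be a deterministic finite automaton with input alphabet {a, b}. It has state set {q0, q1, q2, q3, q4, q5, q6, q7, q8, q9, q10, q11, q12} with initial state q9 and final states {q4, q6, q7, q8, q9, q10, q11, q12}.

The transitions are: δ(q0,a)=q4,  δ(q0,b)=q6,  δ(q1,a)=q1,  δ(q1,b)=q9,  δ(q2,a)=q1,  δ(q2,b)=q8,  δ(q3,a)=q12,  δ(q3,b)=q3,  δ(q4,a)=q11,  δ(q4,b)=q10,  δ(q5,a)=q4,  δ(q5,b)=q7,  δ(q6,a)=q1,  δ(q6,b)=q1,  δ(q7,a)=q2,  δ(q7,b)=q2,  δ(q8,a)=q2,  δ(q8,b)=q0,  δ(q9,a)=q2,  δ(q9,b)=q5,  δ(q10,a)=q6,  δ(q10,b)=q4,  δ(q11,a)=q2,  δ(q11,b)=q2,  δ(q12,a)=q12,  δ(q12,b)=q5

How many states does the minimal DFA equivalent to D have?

States {q3,q12} cannot be reached from the start state, so discard them.
P0 = {q4,q6,q7,q8,q9,q10,q11} | {q0,q1,q2,q5}.
On input a, block {q4,q6,q7,q8,q9,q10,q11} splits into {q6,q7,q8,q9,q11} and {q4,q10}.
Refine {q0,q1,q2,q5} on symbol a: members go to different blocks, giving {q0,q5} and {q1,q2}.
Split {q6,q7,q8,q9,q11} by δ(·,b) → {q6,q7,q11} and {q8,q9}.
Stable partition: {q6,q7,q11} | {q0,q5} | {q4,q10} | {q1,q2} | {q8,q9} — 5 equivalence classes.

5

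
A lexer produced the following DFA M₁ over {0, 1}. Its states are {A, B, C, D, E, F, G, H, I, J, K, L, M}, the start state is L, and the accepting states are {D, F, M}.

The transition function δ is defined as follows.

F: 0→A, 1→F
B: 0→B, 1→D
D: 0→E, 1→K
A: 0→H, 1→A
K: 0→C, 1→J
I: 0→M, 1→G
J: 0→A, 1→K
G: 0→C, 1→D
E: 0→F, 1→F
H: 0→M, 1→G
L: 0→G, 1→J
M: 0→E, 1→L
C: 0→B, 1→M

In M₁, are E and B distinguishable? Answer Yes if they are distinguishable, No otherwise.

Reachable states from the start: {A,B,C,D,E,F,G,H,J,K,L,M}. Unreachable: {I} — drop them.
P0 = {D,F,M} | {A,B,C,E,G,H,J,K,L}.
On input 1, block {D,F,M} splits into {D,M} and {F}.
Refine {A,B,C,E,G,H,J,K,L} on symbol 0: members go to different blocks, giving {A,B,C,G,J,K,L} and {E} and {H}.
On input 0, block {A,B,C,G,J,K,L} splits into {B,C,G,J,K,L} and {A}.
Refine {B,C,G,J,K,L} on symbol 0: members go to different blocks, giving {B,C,G,K,L} and {J}.
Refine {B,C,G,K,L} on symbol 1: members go to different blocks, giving {B,C,G} and {K,L}.
The partition is now stable with 8 blocks: {D,M} | {B,C,G} | {F} | {E} | {H} | {A} | {J} | {K,L}.
E and B end up in different blocks, so they are distinguishable. For instance, the string '0' is accepted from only E.

Yes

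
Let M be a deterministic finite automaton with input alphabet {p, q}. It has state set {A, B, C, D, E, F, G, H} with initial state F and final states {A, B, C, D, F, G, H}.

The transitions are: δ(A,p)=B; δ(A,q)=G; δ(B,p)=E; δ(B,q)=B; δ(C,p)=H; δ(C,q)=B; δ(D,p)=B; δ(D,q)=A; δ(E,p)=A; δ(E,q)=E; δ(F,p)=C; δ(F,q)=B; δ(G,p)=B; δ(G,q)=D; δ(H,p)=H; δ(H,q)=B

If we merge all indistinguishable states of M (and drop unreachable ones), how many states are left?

4

All states are reachable from the start state.
Initial partition by acceptance: {A,B,C,D,F,G,H} | {E}.
On input p, block {A,B,C,D,F,G,H} splits into {A,C,D,F,G,H} and {B}.
Refine {A,C,D,F,G,H} on symbol p: members go to different blocks, giving {A,D,G} and {C,F,H}.
Stable partition: {A,D,G} | {E} | {B} | {C,F,H} — 4 equivalence classes.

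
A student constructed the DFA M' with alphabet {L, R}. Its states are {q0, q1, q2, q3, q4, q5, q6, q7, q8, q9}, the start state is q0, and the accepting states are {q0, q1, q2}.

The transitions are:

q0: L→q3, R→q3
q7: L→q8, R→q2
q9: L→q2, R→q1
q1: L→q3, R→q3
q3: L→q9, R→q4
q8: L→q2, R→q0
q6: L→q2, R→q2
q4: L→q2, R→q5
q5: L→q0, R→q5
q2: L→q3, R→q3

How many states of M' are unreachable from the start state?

3

No path from q0 leads to q6, q7, q8; the other 7 states are all reachable.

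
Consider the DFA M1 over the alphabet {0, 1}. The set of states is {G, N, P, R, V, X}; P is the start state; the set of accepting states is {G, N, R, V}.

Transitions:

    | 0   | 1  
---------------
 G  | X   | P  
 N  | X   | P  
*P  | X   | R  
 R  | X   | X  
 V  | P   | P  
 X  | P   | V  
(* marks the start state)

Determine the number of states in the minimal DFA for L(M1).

Reachable states from the start: {P,R,V,X}. Unreachable: {G,N} — drop them.
Initial partition by acceptance: {R,V} | {P,X}.
The partition is now stable with 2 blocks: {R,V} | {P,X}.

2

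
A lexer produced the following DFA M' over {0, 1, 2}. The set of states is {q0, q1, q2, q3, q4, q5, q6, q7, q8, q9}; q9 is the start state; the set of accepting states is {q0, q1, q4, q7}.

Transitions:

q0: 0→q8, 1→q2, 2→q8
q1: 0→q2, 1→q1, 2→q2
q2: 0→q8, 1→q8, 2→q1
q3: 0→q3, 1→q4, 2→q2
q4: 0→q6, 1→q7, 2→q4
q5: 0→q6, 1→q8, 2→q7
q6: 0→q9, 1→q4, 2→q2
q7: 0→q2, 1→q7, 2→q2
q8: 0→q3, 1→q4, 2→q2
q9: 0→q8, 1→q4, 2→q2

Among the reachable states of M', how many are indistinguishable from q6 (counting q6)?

4

States {q0,q5} cannot be reached from the start state, so discard them.
P0 = {q1,q4,q7} | {q2,q3,q6,q8,q9}.
On input 2, block {q1,q4,q7} splits into {q1,q7} and {q4}.
On input 1, block {q2,q3,q6,q8,q9} splits into {q3,q6,q8,q9} and {q2}.
Stable partition: {q1,q7} | {q3,q6,q8,q9} | {q4} | {q2} — 4 equivalence classes.
The equivalence class containing q6 is {q3,q6,q8,q9}, of size 4.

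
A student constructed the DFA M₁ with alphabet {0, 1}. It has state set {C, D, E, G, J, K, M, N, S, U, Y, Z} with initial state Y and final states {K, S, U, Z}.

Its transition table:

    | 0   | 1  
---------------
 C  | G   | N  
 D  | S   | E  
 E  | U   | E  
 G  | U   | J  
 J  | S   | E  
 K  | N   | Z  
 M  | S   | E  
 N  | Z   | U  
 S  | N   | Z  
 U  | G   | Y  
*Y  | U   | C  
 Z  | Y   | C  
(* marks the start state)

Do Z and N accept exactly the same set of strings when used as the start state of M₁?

No

States {D,K,M} cannot be reached from the start state, so discard them.
P0 = {S,U,Z} | {C,E,G,J,N,Y}.
Refine {S,U,Z} on symbol 1: members go to different blocks, giving {U,Z} and {S}.
Refine {C,E,G,J,N,Y} on symbol 0: members go to different blocks, giving {E,G,N,Y} and {J} and {C}.
Split {U,Z} by δ(·,1) → {Z} and {U}.
Refine {E,G,N,Y} on symbol 0: members go to different blocks, giving {E,G,Y} and {N}.
On input 1, block {E,G,Y} splits into {E} and {Y} and {G}.
No further refinement is possible. Final partition (9 blocks): {Z} | {E} | {S} | {J} | {C} | {U} | {N} | {Y} | {G}.
Z and N end up in different blocks, so they are distinguishable. For instance, the string 'ε' is accepted from only Z.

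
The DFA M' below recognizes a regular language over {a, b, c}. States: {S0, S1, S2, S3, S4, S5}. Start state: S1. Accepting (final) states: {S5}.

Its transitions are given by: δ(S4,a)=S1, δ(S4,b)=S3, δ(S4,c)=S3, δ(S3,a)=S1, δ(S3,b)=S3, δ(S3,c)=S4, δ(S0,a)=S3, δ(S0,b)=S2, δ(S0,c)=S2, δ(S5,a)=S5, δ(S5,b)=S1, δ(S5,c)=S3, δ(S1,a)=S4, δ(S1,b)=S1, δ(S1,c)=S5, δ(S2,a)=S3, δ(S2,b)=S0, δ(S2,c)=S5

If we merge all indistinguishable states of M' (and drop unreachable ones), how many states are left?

3

Reachable states from the start: {S1,S3,S4,S5}. Unreachable: {S0,S2} — drop them.
Start with accepting vs non-accepting: {S5} | {S1,S3,S4}.
Refine {S1,S3,S4} on symbol c: members go to different blocks, giving {S3,S4} and {S1}.
No further refinement is possible. Final partition (3 blocks): {S5} | {S3,S4} | {S1}.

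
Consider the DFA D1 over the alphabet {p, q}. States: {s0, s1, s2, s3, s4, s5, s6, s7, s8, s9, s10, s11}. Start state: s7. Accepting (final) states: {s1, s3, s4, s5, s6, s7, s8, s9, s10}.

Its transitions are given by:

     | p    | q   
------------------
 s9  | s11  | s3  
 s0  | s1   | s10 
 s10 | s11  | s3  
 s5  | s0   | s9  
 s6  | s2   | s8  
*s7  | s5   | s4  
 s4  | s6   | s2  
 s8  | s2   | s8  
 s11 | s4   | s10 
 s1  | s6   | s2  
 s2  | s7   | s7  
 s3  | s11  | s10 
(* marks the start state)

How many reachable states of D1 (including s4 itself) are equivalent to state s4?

2

Every state is reachable, so we keep all 12.
Initial partition by acceptance: {s1,s3,s4,s5,s6,s7,s8,s9,s10} | {s0,s2,s11}.
On input p, block {s1,s3,s4,s5,s6,s7,s8,s9,s10} splits into {s3,s5,s6,s8,s9,s10} and {s1,s4,s7}.
Split {s0,s2,s11} by δ(·,q) → {s0,s11} and {s2}.
Refine {s3,s5,s6,s8,s9,s10} on symbol p: members go to different blocks, giving {s3,s5,s9,s10} and {s6,s8}.
Split {s1,s4,s7} by δ(·,p) → {s1,s4} and {s7}.
Stable partition: {s3,s5,s9,s10} | {s0,s11} | {s1,s4} | {s2} | {s6,s8} | {s7} — 6 equivalence classes.
The equivalence class containing s4 is {s1,s4}, of size 2.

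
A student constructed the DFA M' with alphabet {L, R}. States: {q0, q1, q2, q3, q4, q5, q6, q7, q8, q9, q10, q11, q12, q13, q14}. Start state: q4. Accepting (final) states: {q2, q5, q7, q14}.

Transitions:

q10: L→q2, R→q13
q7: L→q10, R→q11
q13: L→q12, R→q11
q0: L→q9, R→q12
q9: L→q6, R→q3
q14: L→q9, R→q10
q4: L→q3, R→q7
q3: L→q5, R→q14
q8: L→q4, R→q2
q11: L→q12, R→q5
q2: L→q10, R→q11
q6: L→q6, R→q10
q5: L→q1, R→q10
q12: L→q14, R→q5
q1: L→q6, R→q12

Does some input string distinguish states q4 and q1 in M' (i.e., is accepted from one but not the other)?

Yes

Reachable states from the start: {q1,q2,q3,q4,q5,q6,q7,q9,q10,q11,q12,q13,q14}. Unreachable: {q0,q8} — drop them.
P0 = {q2,q5,q7,q14} | {q1,q3,q4,q6,q9,q10,q11,q12,q13}.
On input L, block {q1,q3,q4,q6,q9,q10,q11,q12,q13} splits into {q1,q4,q6,q9,q11,q13} and {q3,q10,q12}.
On input L, block {q2,q5,q7,q14} splits into {q2,q7} and {q5,q14}.
Split {q1,q4,q6,q9,q11,q13} by δ(·,L) → {q1,q6,q9} and {q4,q11,q13}.
Refine {q3,q10,q12} on symbol L: members go to different blocks, giving {q3,q12} and {q10}.
On input R, block {q1,q6,q9} splits into {q1,q9} and {q6}.
On input R, block {q4,q11,q13} splits into {q4} and {q11} and {q13}.
Stable partition: {q2,q7} | {q1,q9} | {q3,q12} | {q5,q14} | {q4} | {q10} | {q6} | {q11} | {q13} — 9 equivalence classes.
q4 and q1 end up in different blocks, so they are distinguishable. For instance, the string 'R' is accepted from only q4.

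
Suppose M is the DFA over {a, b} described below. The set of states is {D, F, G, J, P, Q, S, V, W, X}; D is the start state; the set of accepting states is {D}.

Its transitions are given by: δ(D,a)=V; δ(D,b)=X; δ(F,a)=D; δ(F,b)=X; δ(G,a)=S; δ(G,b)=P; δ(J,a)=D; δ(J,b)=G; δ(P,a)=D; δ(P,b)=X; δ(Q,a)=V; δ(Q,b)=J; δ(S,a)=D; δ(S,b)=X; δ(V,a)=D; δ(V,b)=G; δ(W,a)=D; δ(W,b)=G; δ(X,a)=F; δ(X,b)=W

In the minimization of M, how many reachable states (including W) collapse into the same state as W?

First remove the unreachable states {J,Q}; 8 states remain.
Start with accepting vs non-accepting: {D} | {F,G,P,S,V,W,X}.
Refine {F,G,P,S,V,W,X} on symbol a: members go to different blocks, giving {F,P,S,V,W} and {G,X}.
Stable partition: {D} | {F,P,S,V,W} | {G,X} — 3 equivalence classes.
State W belongs to the block {F,P,S,V,W}, which has 5 states.

5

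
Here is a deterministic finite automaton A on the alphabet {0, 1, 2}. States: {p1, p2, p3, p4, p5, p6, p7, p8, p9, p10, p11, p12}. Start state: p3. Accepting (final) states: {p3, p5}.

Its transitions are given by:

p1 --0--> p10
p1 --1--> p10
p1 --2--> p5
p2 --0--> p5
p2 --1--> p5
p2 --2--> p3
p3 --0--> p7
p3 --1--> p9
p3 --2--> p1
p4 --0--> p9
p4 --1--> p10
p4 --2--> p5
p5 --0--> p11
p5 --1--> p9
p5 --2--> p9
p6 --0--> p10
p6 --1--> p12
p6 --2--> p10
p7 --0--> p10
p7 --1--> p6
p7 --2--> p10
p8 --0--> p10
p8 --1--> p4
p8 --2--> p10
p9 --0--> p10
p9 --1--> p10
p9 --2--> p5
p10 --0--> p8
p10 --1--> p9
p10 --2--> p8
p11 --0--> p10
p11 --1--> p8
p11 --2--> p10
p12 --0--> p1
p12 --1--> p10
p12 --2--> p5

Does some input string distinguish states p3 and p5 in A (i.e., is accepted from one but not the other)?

States {p2} cannot be reached from the start state, so discard them.
P0 = {p3,p5} | {p1,p4,p6,p7,p8,p9,p10,p11,p12}.
On input 2, block {p1,p4,p6,p7,p8,p9,p10,p11,p12} splits into {p6,p7,p8,p10,p11} and {p1,p4,p9,p12}.
Refine {p6,p7,p8,p10,p11} on symbol 1: members go to different blocks, giving {p6,p8,p10} and {p7,p11}.
Split {p1,p4,p9,p12} by δ(·,0) → {p1,p9} and {p4,p12}.
Split {p6,p8,p10} by δ(·,1) → {p6,p8} and {p10}.
The partition is now stable with 6 blocks: {p3,p5} | {p6,p8} | {p1,p9} | {p7,p11} | {p4,p12} | {p10}.
p3 and p5 lie in the same block of the stable partition, so they are equivalent — no string distinguishes them.

No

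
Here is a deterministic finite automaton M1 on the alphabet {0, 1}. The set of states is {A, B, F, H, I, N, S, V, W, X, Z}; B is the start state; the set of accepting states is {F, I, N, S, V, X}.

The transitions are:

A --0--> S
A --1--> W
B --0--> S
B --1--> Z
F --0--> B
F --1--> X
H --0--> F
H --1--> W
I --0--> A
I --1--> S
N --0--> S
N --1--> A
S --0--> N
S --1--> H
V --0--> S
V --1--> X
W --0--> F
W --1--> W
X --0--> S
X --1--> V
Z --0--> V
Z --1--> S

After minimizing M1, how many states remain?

8

States {I} cannot be reached from the start state, so discard them.
Start with accepting vs non-accepting: {F,N,S,V,X} | {A,B,H,W,Z}.
Refine {F,N,S,V,X} on symbol 0: members go to different blocks, giving {N,S,V,X} and {F}.
Refine {N,S,V,X} on symbol 1: members go to different blocks, giving {V,X} and {N,S}.
Split {A,B,H,W,Z} by δ(·,0) → {A,B} and {H,W} and {Z}.
Split {A,B} by δ(·,1) → {A} and {B}.
Refine {N,S} on symbol 1: members go to different blocks, giving {S} and {N}.
No further refinement is possible. Final partition (8 blocks): {V,X} | {A} | {F} | {S} | {H,W} | {Z} | {B} | {N}.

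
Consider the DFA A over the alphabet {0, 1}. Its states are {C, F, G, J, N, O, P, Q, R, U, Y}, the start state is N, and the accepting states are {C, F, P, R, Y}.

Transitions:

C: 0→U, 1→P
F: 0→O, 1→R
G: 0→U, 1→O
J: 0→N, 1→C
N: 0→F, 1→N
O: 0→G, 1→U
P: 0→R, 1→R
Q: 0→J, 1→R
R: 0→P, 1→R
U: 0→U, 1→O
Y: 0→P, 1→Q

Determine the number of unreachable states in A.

No path from N leads to C, J, Q, Y; the other 7 states are all reachable.

4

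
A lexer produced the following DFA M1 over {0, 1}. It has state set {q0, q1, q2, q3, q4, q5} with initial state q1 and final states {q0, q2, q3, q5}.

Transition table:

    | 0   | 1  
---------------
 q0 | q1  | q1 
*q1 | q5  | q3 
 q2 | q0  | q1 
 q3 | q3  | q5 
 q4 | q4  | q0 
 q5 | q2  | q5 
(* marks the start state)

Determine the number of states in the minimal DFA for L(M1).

States {q4} cannot be reached from the start state, so discard them.
P0 = {q0,q2,q3,q5} | {q1}.
Refine {q0,q2,q3,q5} on symbol 0: members go to different blocks, giving {q2,q3,q5} and {q0}.
Refine {q2,q3,q5} on symbol 0: members go to different blocks, giving {q3,q5} and {q2}.
Split {q3,q5} by δ(·,0) → {q3} and {q5}.
Stable partition: {q3} | {q1} | {q0} | {q2} | {q5} — 5 equivalence classes.

5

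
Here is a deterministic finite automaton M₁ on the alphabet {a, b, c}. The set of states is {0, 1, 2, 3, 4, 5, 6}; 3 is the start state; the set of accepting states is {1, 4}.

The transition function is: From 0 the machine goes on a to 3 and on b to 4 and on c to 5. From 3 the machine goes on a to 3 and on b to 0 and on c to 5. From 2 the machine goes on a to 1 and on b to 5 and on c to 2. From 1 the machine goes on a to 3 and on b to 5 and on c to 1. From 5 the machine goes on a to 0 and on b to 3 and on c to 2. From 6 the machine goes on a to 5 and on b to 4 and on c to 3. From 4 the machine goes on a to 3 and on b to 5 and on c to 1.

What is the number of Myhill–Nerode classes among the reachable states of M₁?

States {6} cannot be reached from the start state, so discard them.
Start with accepting vs non-accepting: {1,4} | {0,2,3,5}.
On input a, block {0,2,3,5} splits into {0,3,5} and {2}.
Split {0,3,5} by δ(·,b) → {3,5} and {0}.
On input a, block {3,5} splits into {3} and {5}.
No further refinement is possible. Final partition (5 blocks): {1,4} | {3} | {2} | {0} | {5}.

5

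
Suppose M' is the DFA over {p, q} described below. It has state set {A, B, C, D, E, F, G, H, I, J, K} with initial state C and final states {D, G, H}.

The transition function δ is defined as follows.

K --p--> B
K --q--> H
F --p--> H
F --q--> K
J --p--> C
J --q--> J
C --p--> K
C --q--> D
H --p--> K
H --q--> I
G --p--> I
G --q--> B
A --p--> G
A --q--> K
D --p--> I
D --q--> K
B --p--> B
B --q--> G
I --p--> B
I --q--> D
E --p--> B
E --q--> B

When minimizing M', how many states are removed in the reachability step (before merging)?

4

No path from C leads to A, E, F, J; the other 7 states are all reachable.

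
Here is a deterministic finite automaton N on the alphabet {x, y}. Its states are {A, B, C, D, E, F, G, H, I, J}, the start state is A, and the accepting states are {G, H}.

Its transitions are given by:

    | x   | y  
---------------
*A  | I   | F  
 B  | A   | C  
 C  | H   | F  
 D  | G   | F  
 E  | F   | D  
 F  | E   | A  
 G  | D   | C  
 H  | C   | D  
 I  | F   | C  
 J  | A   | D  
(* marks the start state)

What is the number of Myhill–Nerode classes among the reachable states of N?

4

First remove the unreachable states {B,J}; 8 states remain.
P0 = {G,H} | {A,C,D,E,F,I}.
Split {A,C,D,E,F,I} by δ(·,x) → {A,E,F,I} and {C,D}.
Refine {A,E,F,I} on symbol y: members go to different blocks, giving {A,F} and {E,I}.
The partition is now stable with 4 blocks: {G,H} | {A,F} | {C,D} | {E,I}.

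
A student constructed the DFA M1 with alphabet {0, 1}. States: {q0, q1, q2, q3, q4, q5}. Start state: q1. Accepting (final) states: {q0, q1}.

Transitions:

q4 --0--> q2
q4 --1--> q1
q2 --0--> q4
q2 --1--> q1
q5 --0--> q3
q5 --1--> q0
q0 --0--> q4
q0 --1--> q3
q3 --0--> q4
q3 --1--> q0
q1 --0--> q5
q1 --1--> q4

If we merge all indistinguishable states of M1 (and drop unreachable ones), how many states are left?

Start with accepting vs non-accepting: {q0,q1} | {q2,q3,q4,q5}.
The partition is now stable with 2 blocks: {q0,q1} | {q2,q3,q4,q5}.

2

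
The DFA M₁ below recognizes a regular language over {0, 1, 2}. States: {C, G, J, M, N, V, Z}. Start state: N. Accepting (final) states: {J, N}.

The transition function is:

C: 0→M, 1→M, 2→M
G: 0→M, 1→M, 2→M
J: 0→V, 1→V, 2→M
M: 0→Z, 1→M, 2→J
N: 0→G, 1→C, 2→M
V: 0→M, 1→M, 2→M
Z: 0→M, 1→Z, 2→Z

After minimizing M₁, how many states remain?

All states are reachable from the start state.
P0 = {J,N} | {C,G,M,V,Z}.
Refine {C,G,M,V,Z} on symbol 2: members go to different blocks, giving {C,G,V,Z} and {M}.
On input 1, block {C,G,V,Z} splits into {C,G,V} and {Z}.
The partition is now stable with 4 blocks: {J,N} | {C,G,V} | {M} | {Z}.

4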